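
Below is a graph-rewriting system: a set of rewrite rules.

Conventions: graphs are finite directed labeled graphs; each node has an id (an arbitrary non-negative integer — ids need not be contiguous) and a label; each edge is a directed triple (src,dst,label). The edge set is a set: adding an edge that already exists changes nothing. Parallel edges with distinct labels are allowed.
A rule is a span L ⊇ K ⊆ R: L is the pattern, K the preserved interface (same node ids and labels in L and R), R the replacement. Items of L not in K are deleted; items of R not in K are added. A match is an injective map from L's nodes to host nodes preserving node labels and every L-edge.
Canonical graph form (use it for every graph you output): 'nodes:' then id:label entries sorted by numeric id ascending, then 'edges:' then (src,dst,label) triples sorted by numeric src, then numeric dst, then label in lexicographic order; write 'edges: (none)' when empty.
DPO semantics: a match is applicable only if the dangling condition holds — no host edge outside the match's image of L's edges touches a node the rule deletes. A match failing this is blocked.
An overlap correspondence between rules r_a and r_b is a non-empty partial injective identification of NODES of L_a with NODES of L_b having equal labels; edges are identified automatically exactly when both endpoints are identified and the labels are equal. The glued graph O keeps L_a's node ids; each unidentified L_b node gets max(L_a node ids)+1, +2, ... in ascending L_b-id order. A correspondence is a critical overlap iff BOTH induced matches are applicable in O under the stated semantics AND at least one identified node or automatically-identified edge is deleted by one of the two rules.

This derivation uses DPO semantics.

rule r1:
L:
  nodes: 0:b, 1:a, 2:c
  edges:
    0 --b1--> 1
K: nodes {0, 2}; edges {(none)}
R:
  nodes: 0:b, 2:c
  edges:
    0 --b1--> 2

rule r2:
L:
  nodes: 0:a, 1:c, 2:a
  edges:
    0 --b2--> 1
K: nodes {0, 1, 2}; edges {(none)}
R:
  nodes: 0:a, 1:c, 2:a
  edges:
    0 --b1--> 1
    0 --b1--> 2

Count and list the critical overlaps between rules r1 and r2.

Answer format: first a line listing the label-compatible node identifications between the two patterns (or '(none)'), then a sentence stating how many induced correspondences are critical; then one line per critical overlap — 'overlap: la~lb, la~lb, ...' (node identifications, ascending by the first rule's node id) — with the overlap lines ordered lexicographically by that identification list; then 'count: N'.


label-compatible node identifications between L(r1) and L(r2): 1~0, 1~2, 2~1
2 of the induced correspondences are critical overlaps of r1 and r2.
overlap: 1~2
overlap: 1~2, 2~1
count: 2


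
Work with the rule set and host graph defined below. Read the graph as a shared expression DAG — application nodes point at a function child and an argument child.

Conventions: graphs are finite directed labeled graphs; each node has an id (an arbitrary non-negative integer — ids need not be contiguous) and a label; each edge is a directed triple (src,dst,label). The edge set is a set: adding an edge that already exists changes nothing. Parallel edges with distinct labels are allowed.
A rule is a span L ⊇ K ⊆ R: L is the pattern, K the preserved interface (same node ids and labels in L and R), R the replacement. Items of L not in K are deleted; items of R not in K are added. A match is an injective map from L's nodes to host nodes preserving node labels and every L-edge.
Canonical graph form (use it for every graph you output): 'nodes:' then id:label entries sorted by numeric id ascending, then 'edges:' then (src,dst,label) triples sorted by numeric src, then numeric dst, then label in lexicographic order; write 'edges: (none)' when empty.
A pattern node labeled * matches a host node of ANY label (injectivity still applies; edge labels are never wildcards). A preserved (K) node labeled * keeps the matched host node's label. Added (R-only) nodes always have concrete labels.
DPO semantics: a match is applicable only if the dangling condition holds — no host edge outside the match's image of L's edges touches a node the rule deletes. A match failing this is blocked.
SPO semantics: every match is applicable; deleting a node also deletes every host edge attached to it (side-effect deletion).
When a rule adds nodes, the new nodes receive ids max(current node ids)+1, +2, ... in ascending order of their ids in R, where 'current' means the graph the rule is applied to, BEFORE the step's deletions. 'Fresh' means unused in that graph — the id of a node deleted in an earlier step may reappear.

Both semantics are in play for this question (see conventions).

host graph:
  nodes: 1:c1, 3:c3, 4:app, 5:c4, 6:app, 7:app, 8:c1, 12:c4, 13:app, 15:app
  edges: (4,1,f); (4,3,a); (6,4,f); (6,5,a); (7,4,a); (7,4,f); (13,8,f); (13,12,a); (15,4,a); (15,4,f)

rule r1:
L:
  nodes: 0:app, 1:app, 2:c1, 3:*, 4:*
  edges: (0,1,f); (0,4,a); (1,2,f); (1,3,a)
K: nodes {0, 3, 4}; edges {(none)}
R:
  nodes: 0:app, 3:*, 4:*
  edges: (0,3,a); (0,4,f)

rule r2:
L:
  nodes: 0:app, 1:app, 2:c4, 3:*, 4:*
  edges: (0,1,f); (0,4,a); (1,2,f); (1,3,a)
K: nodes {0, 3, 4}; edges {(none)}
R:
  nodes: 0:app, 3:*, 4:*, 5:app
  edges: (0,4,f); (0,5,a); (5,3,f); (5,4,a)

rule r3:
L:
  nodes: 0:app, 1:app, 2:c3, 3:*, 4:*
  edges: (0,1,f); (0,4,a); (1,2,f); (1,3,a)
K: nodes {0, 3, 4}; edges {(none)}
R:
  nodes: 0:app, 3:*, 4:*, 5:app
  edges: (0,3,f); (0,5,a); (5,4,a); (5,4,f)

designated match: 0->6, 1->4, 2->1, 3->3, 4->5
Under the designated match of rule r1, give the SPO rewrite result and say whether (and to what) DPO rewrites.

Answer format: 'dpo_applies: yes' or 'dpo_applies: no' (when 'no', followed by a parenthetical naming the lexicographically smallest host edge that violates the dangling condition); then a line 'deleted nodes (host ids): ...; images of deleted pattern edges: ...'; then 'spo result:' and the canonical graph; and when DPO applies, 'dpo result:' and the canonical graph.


dpo_applies: no
(the rule deletes node 4, which keeps host edge (7,4,a) outside the match image — the dangling condition fails, DPO blocks; SPO proceeds and side-deletes such edges)
deleted nodes (host ids): 1, 4; images of deleted pattern edges: (4,1,f); (4,3,a); (6,4,f); (6,5,a)
spo result:
nodes: 3:c3, 5:c4, 6:app, 7:app, 8:c1, 12:c4, 13:app, 15:app
edges: (6,3,a); (6,5,f); (13,8,f); (13,12,a)


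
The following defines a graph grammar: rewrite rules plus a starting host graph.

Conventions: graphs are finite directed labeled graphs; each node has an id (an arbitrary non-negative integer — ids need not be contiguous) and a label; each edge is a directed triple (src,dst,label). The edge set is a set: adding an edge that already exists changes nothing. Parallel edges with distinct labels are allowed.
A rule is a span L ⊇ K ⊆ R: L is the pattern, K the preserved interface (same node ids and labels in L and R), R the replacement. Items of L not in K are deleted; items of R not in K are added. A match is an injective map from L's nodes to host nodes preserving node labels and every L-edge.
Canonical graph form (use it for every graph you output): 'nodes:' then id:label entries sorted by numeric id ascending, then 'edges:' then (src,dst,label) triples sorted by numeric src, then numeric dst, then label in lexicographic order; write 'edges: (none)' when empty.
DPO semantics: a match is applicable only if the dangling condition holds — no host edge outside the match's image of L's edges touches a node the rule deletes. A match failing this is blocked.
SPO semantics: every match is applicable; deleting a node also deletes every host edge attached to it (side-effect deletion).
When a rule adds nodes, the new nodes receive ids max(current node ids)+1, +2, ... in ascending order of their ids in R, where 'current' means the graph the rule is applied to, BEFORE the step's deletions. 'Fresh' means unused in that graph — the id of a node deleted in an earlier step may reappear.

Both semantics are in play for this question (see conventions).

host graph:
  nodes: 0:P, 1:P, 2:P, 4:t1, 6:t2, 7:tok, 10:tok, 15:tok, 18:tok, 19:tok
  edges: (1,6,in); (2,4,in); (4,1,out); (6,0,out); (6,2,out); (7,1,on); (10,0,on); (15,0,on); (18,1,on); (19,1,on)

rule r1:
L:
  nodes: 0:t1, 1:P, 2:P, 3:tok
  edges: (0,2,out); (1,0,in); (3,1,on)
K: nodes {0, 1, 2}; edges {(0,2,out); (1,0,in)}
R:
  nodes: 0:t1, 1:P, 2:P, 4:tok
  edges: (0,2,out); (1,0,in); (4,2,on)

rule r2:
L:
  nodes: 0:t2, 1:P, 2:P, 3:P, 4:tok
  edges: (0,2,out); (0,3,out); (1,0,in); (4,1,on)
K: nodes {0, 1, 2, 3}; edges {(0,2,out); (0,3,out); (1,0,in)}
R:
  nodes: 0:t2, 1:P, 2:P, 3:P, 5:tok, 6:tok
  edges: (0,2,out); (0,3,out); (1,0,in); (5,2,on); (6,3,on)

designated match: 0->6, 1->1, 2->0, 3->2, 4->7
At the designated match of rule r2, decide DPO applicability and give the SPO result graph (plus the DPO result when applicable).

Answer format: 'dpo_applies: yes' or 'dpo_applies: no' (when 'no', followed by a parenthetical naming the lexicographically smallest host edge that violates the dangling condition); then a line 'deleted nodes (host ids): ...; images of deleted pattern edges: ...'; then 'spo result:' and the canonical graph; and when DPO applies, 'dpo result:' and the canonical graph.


dpo_applies: yes
deleted nodes (host ids): 7; images of deleted pattern edges: (7,1,on)
spo result:
nodes: 0:P, 1:P, 2:P, 4:t1, 6:t2, 10:tok, 15:tok, 18:tok, 19:tok, 20:tok, 21:tok
edges: (1,6,in); (2,4,in); (4,1,out); (6,0,out); (6,2,out); (10,0,on); (15,0,on); (18,1,on); (19,1,on); (20,0,on); (21,2,on)
dpo result:
nodes: 0:P, 1:P, 2:P, 4:t1, 6:t2, 10:tok, 15:tok, 18:tok, 19:tok, 20:tok, 21:tok
edges: (1,6,in); (2,4,in); (4,1,out); (6,0,out); (6,2,out); (10,0,on); (15,0,on); (18,1,on); (19,1,on); (20,0,on); (21,2,on)


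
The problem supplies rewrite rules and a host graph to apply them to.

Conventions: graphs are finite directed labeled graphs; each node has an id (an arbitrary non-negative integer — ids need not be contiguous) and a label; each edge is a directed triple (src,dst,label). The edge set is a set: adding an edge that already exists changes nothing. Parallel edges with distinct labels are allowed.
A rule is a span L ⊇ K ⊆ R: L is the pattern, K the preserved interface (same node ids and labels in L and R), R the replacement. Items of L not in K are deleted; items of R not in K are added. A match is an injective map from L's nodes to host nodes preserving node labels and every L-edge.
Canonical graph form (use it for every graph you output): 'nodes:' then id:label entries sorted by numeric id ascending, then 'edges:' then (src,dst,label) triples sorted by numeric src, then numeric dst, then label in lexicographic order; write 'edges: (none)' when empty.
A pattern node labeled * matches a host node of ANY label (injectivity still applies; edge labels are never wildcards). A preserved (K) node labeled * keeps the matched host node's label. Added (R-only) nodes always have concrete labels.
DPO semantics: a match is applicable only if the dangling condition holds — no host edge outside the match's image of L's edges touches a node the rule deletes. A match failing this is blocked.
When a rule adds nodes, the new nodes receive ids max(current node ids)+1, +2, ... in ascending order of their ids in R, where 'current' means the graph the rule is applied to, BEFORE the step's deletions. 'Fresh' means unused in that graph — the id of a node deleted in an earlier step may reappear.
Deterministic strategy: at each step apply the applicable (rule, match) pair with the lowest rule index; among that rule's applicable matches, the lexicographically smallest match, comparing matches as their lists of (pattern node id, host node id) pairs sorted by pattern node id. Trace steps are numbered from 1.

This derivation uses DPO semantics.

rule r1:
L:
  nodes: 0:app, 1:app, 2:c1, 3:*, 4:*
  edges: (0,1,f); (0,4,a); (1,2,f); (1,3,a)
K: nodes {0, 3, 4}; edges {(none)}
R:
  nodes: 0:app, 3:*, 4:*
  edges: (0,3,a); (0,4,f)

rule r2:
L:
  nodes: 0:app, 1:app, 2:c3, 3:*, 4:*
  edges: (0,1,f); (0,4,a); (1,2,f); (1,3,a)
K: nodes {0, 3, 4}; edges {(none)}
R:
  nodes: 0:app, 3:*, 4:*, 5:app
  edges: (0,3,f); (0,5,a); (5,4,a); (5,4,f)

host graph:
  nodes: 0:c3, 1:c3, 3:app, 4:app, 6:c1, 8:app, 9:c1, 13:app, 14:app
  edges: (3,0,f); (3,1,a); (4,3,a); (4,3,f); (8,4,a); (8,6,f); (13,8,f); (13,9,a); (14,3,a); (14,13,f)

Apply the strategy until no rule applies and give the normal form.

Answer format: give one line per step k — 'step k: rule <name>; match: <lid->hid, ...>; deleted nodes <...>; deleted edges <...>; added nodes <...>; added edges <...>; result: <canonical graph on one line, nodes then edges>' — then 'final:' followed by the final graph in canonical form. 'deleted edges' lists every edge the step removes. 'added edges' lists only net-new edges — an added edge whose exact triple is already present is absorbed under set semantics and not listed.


step 1: rule r1; match: 0->13, 1->8, 2->6, 3->4, 4->9; deleted nodes 6, 8; deleted edges (8,4,a); (8,6,f); (13,8,f); (13,9,a); added nodes (none); added edges (13,4,a); (13,9,f); result: nodes: 0:c3, 1:c3, 3:app, 4:app, 9:c1, 13:app, 14:app edges: (3,0,f); (3,1,a); (4,3,a); (4,3,f); (13,4,a); (13,9,f); (14,3,a); (14,13,f)
step 2: rule r1; match: 0->14, 1->13, 2->9, 3->4, 4->3; deleted nodes 9, 13; deleted edges (13,4,a); (13,9,f); (14,3,a); (14,13,f); added nodes (none); added edges (14,3,f); (14,4,a); result: nodes: 0:c3, 1:c3, 3:app, 4:app, 14:app edges: (3,0,f); (3,1,a); (4,3,a); (4,3,f); (14,3,f); (14,4,a)
final:
nodes: 0:c3, 1:c3, 3:app, 4:app, 14:app
edges: (3,0,f); (3,1,a); (4,3,a); (4,3,f); (14,3,f); (14,4,a)


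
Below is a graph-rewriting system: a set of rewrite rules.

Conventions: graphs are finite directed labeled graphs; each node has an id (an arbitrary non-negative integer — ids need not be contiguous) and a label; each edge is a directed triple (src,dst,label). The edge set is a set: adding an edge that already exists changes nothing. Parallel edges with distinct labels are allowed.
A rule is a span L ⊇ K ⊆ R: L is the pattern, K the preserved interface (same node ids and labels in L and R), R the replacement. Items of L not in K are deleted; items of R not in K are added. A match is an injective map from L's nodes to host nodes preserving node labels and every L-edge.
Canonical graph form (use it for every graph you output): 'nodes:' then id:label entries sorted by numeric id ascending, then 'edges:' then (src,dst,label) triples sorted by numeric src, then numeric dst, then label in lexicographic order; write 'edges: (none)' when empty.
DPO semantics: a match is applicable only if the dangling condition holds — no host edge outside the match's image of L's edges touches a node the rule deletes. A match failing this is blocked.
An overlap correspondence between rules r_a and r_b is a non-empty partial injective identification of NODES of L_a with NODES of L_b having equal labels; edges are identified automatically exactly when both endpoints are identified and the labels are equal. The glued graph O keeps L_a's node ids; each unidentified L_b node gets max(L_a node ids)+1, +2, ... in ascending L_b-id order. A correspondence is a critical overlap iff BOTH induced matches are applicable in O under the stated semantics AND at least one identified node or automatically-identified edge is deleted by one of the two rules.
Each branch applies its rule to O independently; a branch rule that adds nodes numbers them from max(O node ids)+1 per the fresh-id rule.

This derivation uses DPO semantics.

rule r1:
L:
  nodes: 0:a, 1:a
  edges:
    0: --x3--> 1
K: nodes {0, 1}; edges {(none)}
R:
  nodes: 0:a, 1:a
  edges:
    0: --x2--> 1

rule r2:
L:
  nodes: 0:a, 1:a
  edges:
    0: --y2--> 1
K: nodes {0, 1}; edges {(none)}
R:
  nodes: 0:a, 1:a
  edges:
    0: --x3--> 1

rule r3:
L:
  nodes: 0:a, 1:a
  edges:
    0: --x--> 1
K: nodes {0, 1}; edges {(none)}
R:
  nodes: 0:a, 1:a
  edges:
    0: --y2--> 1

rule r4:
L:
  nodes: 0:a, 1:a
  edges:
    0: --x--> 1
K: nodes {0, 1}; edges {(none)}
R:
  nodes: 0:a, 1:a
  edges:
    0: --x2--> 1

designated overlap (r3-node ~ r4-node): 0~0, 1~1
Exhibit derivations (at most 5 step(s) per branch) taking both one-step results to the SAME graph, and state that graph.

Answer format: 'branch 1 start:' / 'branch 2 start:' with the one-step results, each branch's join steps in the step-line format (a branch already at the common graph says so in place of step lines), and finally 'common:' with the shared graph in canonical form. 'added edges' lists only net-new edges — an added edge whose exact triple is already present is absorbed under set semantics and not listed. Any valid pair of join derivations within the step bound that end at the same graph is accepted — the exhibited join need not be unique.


branch 1 start:
nodes: 0:a, 1:a
edges: (0,1,y2)
branch 2 start:
nodes: 0:a, 1:a
edges: (0,1,x2)
branch 1 step 1: rule r2; match: 0->0, 1->1; deleted nodes (none); deleted edges (0,1,y2); added nodes (none); added edges (0,1,x3); result: nodes: 0:a, 1:a edges: (0,1,x3)
branch 1 step 2: rule r1; match: 0->0, 1->1; deleted nodes (none); deleted edges (0,1,x3); added nodes (none); added edges (0,1,x2); result: nodes: 0:a, 1:a edges: (0,1,x2)
branch 2: already at the common graph (0 steps)
common:
nodes: 0:a, 1:a
edges: (0,1,x2)


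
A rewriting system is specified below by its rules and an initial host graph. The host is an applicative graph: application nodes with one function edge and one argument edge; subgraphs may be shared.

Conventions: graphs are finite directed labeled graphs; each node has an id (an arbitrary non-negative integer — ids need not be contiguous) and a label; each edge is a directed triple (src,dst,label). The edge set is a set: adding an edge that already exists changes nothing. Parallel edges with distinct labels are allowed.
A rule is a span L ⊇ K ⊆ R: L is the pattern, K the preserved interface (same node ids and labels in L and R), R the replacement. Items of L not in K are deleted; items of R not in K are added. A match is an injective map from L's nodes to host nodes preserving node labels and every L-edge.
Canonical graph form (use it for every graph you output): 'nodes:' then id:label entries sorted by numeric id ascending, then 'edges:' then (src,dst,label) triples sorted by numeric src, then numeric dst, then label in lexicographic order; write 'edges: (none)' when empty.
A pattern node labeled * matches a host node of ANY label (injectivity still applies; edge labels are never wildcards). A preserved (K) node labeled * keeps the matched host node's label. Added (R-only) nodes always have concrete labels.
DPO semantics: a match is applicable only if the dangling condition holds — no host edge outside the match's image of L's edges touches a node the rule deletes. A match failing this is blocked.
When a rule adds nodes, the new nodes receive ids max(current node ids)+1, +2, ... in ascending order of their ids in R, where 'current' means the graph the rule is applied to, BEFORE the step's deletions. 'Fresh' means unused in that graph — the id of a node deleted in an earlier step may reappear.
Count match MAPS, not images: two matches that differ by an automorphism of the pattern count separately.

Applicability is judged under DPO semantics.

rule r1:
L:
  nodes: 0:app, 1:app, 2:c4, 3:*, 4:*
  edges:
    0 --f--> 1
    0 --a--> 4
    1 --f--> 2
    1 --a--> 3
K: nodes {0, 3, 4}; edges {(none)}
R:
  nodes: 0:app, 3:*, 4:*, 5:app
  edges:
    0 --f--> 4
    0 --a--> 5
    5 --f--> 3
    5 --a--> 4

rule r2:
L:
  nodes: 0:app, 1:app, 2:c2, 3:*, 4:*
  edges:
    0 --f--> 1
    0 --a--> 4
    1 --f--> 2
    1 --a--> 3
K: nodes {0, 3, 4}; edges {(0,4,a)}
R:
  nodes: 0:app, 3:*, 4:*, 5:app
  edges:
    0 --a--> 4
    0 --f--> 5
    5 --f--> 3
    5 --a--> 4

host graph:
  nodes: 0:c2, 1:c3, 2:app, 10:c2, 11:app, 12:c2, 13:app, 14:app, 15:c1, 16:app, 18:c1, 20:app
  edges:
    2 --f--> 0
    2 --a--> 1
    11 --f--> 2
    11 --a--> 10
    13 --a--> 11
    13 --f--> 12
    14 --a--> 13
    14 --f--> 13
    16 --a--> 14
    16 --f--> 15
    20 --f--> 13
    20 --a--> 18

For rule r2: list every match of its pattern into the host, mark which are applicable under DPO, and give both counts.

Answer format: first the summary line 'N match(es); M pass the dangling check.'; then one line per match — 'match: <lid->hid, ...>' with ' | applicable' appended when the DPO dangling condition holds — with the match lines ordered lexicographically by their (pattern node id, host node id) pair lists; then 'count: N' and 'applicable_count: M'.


2 match(es); 1 pass the dangling check.
match: 0->11, 1->2, 2->0, 3->1, 4->10 | applicable
match: 0->20, 1->13, 2->12, 3->11, 4->18
count: 2
applicable_count: 1


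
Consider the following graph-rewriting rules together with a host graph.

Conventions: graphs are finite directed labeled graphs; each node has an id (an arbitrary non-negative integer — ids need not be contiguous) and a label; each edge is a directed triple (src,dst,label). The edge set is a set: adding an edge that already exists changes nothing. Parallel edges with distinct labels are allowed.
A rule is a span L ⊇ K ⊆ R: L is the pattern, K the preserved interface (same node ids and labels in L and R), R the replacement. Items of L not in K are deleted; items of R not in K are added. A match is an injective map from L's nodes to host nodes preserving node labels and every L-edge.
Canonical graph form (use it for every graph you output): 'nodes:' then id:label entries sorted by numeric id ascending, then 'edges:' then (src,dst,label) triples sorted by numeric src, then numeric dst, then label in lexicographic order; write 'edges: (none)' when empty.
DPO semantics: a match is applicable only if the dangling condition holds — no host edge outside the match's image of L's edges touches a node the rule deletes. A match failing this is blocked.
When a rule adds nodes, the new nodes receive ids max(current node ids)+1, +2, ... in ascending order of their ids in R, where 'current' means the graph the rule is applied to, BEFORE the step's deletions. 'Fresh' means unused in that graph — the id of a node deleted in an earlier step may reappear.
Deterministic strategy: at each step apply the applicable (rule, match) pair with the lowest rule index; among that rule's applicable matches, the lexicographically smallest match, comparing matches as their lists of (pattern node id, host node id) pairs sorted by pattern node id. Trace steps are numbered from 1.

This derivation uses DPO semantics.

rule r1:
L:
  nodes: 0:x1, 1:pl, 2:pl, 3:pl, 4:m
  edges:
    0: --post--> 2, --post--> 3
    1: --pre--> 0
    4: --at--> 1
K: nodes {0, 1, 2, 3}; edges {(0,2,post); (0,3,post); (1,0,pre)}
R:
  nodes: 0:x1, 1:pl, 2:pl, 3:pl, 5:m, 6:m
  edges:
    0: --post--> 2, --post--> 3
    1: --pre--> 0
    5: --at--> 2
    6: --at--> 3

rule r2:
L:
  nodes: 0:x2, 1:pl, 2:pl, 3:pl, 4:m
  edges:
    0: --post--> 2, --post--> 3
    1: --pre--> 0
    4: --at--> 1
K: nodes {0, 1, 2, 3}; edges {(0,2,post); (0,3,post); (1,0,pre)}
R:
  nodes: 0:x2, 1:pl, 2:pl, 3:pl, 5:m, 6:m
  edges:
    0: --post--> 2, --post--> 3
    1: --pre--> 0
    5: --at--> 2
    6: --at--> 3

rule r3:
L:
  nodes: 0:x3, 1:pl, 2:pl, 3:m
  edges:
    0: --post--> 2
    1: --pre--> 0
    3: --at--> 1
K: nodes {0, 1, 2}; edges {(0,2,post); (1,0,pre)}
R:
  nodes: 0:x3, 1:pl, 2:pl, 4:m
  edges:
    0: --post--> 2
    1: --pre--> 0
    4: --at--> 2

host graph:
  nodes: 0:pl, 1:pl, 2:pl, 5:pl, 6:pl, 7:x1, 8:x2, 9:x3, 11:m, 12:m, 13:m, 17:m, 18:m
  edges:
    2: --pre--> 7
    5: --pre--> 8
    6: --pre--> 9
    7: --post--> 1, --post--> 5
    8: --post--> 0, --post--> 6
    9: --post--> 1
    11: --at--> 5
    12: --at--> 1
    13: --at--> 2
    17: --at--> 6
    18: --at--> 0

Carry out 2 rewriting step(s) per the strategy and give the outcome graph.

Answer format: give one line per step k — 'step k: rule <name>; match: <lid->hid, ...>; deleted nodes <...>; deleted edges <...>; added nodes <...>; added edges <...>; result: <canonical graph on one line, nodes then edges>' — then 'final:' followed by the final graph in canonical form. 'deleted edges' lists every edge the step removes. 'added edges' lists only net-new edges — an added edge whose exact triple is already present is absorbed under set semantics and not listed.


step 1: rule r1; match: 0->7, 1->2, 2->1, 3->5, 4->13; deleted nodes 13; deleted edges (13,2,at); added nodes 19, 20; added edges (19,1,at); (20,5,at); result: nodes: 0:pl, 1:pl, 2:pl, 5:pl, 6:pl, 7:x1, 8:x2, 9:x3, 11:m, 12:m, 17:m, 18:m, 19:m, 20:m edges: (2,7,pre); (5,8,pre); (6,9,pre); (7,1,post); (7,5,post); (8,0,post); (8,6,post); (9,1,post); (11,5,at); (12,1,at); (17,6,at); (18,0,at); (19,1,at); (20,5,at)
step 2: rule r2; match: 0->8, 1->5, 2->0, 3->6, 4->11; deleted nodes 11; deleted edges (11,5,at); added nodes 21, 22; added edges (21,0,at); (22,6,at); result: nodes: 0:pl, 1:pl, 2:pl, 5:pl, 6:pl, 7:x1, 8:x2, 9:x3, 12:m, 17:m, 18:m, 19:m, 20:m, 21:m, 22:m edges: (2,7,pre); (5,8,pre); (6,9,pre); (7,1,post); (7,5,post); (8,0,post); (8,6,post); (9,1,post); (12,1,at); (17,6,at); (18,0,at); (19,1,at); (20,5,at); (21,0,at); (22,6,at)
final:
nodes: 0:pl, 1:pl, 2:pl, 5:pl, 6:pl, 7:x1, 8:x2, 9:x3, 12:m, 17:m, 18:m, 19:m, 20:m, 21:m, 22:m
edges: (2,7,pre); (5,8,pre); (6,9,pre); (7,1,post); (7,5,post); (8,0,post); (8,6,post); (9,1,post); (12,1,at); (17,6,at); (18,0,at); (19,1,at); (20,5,at); (21,0,at); (22,6,at)


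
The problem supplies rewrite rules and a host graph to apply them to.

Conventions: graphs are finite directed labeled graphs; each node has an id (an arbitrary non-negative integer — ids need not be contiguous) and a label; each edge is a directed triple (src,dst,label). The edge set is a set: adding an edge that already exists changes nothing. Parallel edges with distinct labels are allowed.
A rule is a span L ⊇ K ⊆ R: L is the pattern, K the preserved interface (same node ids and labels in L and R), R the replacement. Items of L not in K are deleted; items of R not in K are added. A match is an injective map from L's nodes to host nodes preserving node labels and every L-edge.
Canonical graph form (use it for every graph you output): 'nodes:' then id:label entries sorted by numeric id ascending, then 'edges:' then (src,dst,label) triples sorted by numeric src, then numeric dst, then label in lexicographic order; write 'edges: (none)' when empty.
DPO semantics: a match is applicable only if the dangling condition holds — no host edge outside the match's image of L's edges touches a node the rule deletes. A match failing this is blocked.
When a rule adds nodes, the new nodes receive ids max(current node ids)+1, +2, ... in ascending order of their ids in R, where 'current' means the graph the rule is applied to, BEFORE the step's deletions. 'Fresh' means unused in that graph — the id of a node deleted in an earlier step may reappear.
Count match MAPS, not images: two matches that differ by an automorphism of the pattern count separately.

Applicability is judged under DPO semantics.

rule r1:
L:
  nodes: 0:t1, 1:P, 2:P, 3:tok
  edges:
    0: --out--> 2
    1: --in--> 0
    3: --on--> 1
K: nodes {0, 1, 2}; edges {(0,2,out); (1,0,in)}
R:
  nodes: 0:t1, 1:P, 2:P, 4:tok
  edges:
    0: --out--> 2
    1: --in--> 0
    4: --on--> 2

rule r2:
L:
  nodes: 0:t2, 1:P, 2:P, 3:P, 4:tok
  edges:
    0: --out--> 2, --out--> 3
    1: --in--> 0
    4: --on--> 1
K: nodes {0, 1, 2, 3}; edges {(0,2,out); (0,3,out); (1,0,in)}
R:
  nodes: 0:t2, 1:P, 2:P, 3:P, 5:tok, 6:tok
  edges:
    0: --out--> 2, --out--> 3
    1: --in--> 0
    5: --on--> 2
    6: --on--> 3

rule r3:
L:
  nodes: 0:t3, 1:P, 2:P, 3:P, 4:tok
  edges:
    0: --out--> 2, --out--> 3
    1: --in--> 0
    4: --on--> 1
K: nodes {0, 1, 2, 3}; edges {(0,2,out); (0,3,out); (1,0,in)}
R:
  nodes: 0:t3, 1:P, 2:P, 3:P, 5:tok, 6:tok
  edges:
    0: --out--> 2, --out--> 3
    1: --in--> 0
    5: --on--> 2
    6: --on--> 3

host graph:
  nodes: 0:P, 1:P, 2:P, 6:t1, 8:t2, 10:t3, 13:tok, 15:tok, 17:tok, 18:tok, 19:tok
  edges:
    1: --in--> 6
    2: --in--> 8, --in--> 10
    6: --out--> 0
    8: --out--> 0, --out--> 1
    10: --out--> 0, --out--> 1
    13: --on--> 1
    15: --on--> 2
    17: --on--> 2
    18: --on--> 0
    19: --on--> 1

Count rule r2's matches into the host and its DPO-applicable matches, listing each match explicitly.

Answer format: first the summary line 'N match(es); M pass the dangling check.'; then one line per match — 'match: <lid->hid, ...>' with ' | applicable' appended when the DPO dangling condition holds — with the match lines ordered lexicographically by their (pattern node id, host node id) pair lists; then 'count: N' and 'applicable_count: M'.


4 match(es); 4 pass the dangling check.
match: 0->8, 1->2, 2->0, 3->1, 4->15 | applicable
match: 0->8, 1->2, 2->0, 3->1, 4->17 | applicable
match: 0->8, 1->2, 2->1, 3->0, 4->15 | applicable
match: 0->8, 1->2, 2->1, 3->0, 4->17 | applicable
count: 4
applicable_count: 4


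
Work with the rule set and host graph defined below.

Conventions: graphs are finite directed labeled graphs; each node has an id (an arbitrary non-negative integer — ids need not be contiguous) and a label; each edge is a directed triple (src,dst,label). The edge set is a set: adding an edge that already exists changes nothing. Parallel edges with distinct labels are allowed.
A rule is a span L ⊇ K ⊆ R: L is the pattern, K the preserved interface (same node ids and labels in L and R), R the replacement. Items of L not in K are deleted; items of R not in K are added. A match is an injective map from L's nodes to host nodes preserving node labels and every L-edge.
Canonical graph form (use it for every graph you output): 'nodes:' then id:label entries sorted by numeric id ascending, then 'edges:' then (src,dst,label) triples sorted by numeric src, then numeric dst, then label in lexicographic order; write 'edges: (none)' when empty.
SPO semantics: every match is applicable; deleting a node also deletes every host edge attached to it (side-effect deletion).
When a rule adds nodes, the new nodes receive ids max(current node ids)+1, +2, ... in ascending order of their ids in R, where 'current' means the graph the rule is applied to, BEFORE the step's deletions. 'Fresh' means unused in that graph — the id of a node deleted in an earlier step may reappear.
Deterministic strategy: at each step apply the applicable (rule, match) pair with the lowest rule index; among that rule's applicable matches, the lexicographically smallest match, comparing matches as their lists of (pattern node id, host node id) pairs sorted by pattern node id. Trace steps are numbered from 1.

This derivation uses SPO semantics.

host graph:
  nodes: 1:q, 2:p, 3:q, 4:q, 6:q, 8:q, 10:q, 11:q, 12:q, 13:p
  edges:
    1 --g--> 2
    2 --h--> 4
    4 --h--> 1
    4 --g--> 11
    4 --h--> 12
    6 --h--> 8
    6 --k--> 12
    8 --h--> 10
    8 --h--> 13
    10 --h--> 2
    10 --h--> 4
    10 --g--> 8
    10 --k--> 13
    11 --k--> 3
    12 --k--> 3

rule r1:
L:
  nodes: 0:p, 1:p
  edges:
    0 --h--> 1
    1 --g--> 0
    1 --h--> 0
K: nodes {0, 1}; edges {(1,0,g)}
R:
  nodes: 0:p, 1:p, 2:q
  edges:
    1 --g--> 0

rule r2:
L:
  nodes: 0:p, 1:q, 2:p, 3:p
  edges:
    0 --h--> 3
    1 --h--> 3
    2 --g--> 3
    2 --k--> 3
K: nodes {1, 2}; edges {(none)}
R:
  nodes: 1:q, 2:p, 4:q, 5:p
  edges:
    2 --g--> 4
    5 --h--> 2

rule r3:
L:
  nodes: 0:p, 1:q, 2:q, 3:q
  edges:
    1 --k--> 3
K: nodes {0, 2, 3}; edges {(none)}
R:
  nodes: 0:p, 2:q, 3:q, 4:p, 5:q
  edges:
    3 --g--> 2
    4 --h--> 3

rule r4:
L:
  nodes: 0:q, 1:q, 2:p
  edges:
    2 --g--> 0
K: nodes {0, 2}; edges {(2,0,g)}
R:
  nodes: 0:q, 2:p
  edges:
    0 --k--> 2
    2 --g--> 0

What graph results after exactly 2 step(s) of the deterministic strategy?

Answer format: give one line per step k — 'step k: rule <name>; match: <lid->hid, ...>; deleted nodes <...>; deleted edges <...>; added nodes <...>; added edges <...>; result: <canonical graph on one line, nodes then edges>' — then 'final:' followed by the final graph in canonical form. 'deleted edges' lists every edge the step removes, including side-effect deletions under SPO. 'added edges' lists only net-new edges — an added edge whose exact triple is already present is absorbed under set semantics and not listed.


step 1: rule r3; match: 0->2, 1->6, 2->1, 3->12; deleted nodes 6; deleted edges (6,8,h); (6,12,k); added nodes 14, 15; added edges (12,1,g); (14,12,h); result: nodes: 1:q, 2:p, 3:q, 4:q, 8:q, 10:q, 11:q, 12:q, 13:p, 14:p, 15:q edges: (1,2,g); (2,4,h); (4,1,h); (4,11,g); (4,12,h); (8,10,h); (8,13,h); (10,2,h); (10,4,h); (10,8,g); (10,13,k); (11,3,k); (12,1,g); (12,3,k); (14,12,h)
step 2: rule r3; match: 0->2, 1->11, 2->1, 3->3; deleted nodes 11; deleted edges (4,11,g); (11,3,k); added nodes 16, 17; added edges (3,1,g); (16,3,h); result: nodes: 1:q, 2:p, 3:q, 4:q, 8:q, 10:q, 12:q, 13:p, 14:p, 15:q, 16:p, 17:q edges: (1,2,g); (2,4,h); (3,1,g); (4,1,h); (4,12,h); (8,10,h); (8,13,h); (10,2,h); (10,4,h); (10,8,g); (10,13,k); (12,1,g); (12,3,k); (14,12,h); (16,3,h)
final:
nodes: 1:q, 2:p, 3:q, 4:q, 8:q, 10:q, 12:q, 13:p, 14:p, 15:q, 16:p, 17:q
edges: (1,2,g); (2,4,h); (3,1,g); (4,1,h); (4,12,h); (8,10,h); (8,13,h); (10,2,h); (10,4,h); (10,8,g); (10,13,k); (12,1,g); (12,3,k); (14,12,h); (16,3,h)


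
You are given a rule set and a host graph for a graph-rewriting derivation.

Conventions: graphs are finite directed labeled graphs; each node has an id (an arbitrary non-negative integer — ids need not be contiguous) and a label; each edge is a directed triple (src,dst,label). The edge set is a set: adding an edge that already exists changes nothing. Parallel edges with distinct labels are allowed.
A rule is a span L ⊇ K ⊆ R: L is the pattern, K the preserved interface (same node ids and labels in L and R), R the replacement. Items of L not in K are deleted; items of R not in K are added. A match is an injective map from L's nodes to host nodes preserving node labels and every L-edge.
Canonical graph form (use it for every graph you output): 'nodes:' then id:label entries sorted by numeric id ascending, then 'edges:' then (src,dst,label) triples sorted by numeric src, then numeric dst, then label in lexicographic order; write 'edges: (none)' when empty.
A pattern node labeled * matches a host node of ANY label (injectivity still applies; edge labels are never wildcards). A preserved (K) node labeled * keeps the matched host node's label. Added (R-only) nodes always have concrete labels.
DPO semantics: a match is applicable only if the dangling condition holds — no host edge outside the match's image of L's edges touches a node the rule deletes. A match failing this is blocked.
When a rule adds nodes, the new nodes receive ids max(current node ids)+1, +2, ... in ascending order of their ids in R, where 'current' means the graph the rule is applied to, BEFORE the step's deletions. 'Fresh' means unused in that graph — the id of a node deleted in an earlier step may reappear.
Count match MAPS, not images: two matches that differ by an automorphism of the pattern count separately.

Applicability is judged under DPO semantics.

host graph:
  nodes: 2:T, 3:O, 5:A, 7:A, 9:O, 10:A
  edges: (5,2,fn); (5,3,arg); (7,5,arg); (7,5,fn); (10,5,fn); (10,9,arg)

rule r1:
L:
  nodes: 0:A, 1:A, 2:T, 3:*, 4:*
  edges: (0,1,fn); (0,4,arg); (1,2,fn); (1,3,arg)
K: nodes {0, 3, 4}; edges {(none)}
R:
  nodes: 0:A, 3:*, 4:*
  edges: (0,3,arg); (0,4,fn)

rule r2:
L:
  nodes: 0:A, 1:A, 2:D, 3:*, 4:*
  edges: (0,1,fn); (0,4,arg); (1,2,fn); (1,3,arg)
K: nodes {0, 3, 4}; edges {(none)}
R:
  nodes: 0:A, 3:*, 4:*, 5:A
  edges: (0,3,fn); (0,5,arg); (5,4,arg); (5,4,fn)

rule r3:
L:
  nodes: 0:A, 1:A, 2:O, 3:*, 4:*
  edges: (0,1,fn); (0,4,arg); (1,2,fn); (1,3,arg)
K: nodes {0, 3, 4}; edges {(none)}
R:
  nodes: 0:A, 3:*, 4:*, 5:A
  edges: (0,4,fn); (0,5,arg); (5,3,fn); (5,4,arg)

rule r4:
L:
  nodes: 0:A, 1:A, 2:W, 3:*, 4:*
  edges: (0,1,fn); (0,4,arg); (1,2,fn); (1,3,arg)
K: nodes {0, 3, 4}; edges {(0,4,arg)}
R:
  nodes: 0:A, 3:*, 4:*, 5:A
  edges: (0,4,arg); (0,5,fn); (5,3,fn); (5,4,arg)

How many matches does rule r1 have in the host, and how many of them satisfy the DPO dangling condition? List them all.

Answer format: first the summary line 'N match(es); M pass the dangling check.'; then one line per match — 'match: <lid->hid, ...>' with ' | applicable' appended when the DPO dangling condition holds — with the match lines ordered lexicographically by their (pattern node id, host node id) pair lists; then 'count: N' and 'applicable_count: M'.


1 match(es); 0 pass the dangling check.
match: 0->10, 1->5, 2->2, 3->3, 4->9
count: 1
applicable_count: 0


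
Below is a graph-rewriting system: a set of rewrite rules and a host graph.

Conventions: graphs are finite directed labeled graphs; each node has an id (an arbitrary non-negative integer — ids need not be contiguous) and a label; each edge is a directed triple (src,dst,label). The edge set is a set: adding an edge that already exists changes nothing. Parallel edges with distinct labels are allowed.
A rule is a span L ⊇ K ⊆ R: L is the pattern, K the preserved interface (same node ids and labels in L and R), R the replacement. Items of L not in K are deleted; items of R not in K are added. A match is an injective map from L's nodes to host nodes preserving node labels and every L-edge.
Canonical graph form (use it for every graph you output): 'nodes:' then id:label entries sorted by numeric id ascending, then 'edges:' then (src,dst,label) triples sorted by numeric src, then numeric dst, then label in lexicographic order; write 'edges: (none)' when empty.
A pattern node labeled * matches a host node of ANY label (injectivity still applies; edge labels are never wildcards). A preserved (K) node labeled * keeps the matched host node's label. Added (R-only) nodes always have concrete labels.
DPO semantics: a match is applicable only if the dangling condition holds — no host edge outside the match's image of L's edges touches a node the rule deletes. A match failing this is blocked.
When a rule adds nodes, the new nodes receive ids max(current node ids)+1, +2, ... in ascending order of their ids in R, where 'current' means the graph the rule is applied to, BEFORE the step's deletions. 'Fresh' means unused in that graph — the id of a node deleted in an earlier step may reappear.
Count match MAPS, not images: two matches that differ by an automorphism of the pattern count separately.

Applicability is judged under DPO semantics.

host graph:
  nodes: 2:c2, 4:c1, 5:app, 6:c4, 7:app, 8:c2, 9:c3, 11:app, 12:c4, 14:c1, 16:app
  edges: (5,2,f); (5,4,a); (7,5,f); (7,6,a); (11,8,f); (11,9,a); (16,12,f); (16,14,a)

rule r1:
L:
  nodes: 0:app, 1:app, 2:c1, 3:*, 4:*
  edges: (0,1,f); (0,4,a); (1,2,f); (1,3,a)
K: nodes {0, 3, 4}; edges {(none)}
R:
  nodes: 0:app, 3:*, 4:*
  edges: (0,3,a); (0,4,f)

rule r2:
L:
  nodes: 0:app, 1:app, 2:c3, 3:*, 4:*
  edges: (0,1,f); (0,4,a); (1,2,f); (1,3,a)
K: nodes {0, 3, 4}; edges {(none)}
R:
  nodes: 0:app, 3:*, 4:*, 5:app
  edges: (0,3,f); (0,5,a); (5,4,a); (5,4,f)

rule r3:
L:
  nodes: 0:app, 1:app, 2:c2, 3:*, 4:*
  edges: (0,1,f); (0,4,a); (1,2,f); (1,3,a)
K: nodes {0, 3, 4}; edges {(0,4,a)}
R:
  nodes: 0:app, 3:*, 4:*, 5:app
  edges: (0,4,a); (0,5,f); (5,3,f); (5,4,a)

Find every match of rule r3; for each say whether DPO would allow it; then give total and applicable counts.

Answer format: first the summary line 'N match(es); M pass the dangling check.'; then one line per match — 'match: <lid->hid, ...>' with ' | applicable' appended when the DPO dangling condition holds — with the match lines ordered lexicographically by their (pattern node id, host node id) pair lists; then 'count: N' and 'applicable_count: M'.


1 match(es); 1 pass the dangling check.
match: 0->7, 1->5, 2->2, 3->4, 4->6 | applicable
count: 1
applicable_count: 1


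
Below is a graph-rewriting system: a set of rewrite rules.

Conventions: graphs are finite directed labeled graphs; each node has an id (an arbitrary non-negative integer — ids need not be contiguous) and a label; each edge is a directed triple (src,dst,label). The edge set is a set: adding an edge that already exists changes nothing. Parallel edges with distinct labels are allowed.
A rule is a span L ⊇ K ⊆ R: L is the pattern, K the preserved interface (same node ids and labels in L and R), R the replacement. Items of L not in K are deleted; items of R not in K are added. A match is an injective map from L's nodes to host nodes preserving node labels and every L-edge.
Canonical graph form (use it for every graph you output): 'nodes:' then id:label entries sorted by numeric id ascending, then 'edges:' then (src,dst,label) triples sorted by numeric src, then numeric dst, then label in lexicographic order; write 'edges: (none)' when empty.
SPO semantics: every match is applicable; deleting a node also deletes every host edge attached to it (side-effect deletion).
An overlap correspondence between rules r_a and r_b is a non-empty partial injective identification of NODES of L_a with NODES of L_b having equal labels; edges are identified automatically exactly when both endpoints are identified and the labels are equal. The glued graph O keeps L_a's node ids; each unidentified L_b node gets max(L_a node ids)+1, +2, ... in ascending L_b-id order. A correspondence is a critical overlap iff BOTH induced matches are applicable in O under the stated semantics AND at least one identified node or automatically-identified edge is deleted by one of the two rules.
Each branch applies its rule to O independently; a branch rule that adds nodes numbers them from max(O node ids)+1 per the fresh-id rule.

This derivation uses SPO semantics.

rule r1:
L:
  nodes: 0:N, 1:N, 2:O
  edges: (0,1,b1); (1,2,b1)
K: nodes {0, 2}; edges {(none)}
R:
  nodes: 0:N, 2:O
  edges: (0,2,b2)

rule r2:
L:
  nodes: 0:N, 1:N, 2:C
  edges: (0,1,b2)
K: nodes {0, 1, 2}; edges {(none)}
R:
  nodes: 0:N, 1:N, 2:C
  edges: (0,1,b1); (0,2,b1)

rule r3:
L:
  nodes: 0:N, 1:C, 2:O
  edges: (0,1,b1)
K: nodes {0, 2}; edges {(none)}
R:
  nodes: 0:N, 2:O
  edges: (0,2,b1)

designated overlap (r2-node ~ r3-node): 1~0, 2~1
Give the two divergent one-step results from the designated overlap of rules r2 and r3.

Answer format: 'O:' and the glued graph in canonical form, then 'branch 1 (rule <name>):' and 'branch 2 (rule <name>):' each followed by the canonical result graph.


O:
nodes: 0:N, 1:N, 2:C, 3:O
edges: (0,1,b2); (1,2,b1)
branch 1 (rule r2):
nodes: 0:N, 1:N, 2:C, 3:O
edges: (0,1,b1); (0,2,b1); (1,2,b1)
branch 2 (rule r3):
nodes: 0:N, 1:N, 3:O
edges: (0,1,b2); (1,3,b1)
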